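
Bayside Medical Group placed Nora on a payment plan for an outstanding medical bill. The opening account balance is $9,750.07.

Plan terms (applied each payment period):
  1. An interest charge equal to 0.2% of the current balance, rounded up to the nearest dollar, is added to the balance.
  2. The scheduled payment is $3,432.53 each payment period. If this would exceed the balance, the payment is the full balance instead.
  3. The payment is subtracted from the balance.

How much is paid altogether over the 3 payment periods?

Payment period 1: $9,750.07 +$20.00 interest = $9,770.07; pay $3,432.53 → $6,337.54
Payment period 2: $6,337.54 +$13.00 interest = $6,350.54; pay $3,432.53 → $2,918.01
Payment period 3: $2,918.01 +$6.00 interest = $2,924.01; pay $2,924.01 → $0.00
Total paid: $9,789.07

$9,789.07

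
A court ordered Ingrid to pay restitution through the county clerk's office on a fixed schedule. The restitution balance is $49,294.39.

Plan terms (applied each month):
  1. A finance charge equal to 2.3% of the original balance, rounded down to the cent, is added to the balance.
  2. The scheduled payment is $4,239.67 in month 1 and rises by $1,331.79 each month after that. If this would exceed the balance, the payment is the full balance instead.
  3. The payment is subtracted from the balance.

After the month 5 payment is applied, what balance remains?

Month 1: opening $49,294.39; interest $1,133.77 → $50,428.16; payment $4,239.67; balance $46,188.49
Month 2: opening $46,188.49; interest $1,133.77 → $47,322.26; payment $5,571.46; balance $41,750.80
Month 3: opening $41,750.80; interest $1,133.77 → $42,884.57; payment $6,903.25; balance $35,981.32
Month 4: opening $35,981.32; interest $1,133.77 → $37,115.09; payment $8,235.04; balance $28,880.05
Month 5: opening $28,880.05; interest $1,133.77 → $30,013.82; payment $9,566.83; balance $20,446.99

$20,446.99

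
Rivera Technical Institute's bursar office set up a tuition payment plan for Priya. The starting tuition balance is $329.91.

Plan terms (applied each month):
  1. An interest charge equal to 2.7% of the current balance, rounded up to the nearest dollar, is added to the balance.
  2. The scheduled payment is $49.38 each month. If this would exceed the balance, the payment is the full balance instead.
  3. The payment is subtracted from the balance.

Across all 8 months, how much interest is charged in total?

$42.00

# | Opening | Interest | Payment | End bal
1 | $329.91 | $9.00 | $49.38 | $289.53
2 | $289.53 | $8.00 | $49.38 | $248.15
3 | $248.15 | $7.00 | $49.38 | $205.77
4 | $205.77 | $6.00 | $49.38 | $162.39
5 | $162.39 | $5.00 | $49.38 | $118.01
6 | $118.01 | $4.00 | $49.38 | $72.63
7 | $72.63 | $2.00 | $49.38 | $25.25
8 | $25.25 | $1.00 | $26.25 | $0.00
Total interest: $9.00 + $8.00 + $7.00 + $6.00 + $5.00 + $4.00 + $2.00 + $1.00 = $42.00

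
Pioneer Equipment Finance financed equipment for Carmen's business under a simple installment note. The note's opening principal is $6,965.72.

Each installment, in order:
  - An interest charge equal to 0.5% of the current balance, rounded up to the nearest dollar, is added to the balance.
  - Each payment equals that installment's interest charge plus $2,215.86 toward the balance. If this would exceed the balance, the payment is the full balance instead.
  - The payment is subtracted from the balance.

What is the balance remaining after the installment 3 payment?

# | Opening | Interest | Payment | End bal
1 | $6,965.72 | $35.00 | $2,250.86 | $4,749.86
2 | $4,749.86 | $24.00 | $2,239.86 | $2,534.00
3 | $2,534.00 | $13.00 | $2,228.86 | $318.14

$318.14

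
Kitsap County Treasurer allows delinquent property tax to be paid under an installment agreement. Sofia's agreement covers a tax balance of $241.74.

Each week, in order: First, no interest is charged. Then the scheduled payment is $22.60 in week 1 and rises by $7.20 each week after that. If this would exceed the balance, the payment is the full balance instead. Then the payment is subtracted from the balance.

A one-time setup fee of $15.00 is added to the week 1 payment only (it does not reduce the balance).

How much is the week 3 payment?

$37.00

Week 1: opening $241.74; payment $22.60 (+ $15.00 fee); balance $219.14
Week 2: opening $219.14; payment $29.80; balance $189.34
Week 3: opening $189.34; payment $37.00; balance $152.34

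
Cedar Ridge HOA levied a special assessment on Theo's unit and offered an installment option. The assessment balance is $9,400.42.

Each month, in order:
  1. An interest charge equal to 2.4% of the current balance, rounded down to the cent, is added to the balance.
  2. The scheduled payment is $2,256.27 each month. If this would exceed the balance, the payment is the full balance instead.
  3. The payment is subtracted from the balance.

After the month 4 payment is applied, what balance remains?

$980.64

Month 1: $9,400.42 +$225.61 interest = $9,626.03; pay $2,256.27 → $7,369.76
Month 2: $7,369.76 +$176.87 interest = $7,546.63; pay $2,256.27 → $5,290.36
Month 3: $5,290.36 +$126.96 interest = $5,417.32; pay $2,256.27 → $3,161.05
Month 4: $3,161.05 +$75.86 interest = $3,236.91; pay $2,256.27 → $980.64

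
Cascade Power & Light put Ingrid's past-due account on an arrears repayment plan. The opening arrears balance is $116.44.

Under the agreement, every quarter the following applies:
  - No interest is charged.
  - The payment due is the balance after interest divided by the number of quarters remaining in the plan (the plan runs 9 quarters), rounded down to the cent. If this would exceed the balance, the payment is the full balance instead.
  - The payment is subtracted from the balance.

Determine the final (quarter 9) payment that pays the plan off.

Quarter 1: opening $116.44; payment $12.93; balance $103.51
Quarter 2: opening $103.51; payment $12.93; balance $90.58
Quarter 3: opening $90.58; payment $12.94; balance $77.64
Quarter 4: opening $77.64; payment $12.94; balance $64.70
Quarter 5: opening $64.70; payment $12.94; balance $51.76
Quarter 6: opening $51.76; payment $12.94; balance $38.82
Quarter 7: opening $38.82; payment $12.94; balance $25.88
Quarter 8: opening $25.88; payment $12.94; balance $12.94
Quarter 9: opening $12.94; payment $12.94; balance $0.00

$12.94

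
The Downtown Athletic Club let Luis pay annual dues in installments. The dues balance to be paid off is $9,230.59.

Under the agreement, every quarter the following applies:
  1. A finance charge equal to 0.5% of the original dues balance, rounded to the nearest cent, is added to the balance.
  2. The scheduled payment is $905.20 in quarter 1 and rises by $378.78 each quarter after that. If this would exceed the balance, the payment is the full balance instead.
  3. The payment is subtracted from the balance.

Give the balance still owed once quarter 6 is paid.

$0.00

# | Opening | Interest | Payment | End bal
1 | $9,230.59 | $46.15 | $905.20 | $8,371.54
2 | $8,371.54 | $46.15 | $1,283.98 | $7,133.71
3 | $7,133.71 | $46.15 | $1,662.76 | $5,517.10
4 | $5,517.10 | $46.15 | $2,041.54 | $3,521.71
5 | $3,521.71 | $46.15 | $2,420.32 | $1,147.54
6 | $1,147.54 | $46.15 | $1,193.69 | $0.00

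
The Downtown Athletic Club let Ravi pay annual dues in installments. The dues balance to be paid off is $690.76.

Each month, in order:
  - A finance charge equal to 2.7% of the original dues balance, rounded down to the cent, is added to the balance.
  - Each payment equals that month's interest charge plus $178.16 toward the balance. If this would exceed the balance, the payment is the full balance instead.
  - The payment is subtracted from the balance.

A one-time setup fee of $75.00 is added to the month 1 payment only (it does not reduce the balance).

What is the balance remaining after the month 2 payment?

$334.44

# | Opening | Interest | Payment | Fee | End bal
1 | $690.76 | $18.65 | $196.81 | $75.00 | $512.60
2 | $512.60 | $18.65 | $196.81 | — | $334.44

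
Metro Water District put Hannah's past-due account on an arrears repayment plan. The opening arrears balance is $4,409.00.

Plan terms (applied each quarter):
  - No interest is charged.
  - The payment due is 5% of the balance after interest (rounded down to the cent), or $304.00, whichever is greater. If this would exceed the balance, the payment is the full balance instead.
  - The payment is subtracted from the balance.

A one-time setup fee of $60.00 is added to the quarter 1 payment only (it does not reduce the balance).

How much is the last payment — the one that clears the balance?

# | Opening | Payment | Fee | End bal
1 | $4,409.00 | $304.00 | $60.00 | $4,105.00
2 | $4,105.00 | $304.00 | — | $3,801.00
3 | $3,801.00 | $304.00 | — | $3,497.00
4 | $3,497.00 | $304.00 | — | $3,193.00
5 | $3,193.00 | $304.00 | — | $2,889.00
6 | $2,889.00 | $304.00 | — | $2,585.00
7 | $2,585.00 | $304.00 | — | $2,281.00
8 | $2,281.00 | $304.00 | — | $1,977.00
9 | $1,977.00 | $304.00 | — | $1,673.00
10 | $1,673.00 | $304.00 | — | $1,369.00
11 | $1,369.00 | $304.00 | — | $1,065.00
12 | $1,065.00 | $304.00 | — | $761.00
13 | $761.00 | $304.00 | — | $457.00
14 | $457.00 | $304.00 | — | $153.00
15 | $153.00 | $153.00 | — | $0.00

$153.00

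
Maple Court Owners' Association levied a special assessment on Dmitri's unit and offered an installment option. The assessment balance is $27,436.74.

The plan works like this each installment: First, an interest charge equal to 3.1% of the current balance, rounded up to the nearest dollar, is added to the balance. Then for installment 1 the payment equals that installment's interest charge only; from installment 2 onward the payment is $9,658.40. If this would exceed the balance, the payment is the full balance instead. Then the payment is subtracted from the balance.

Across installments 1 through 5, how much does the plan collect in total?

Installment 1: opening $27,436.74; interest $851.00 → $28,287.74; payment $851.00; balance $27,436.74
Installment 2: opening $27,436.74; interest $851.00 → $28,287.74; payment $9,658.40; balance $18,629.34
Installment 3: opening $18,629.34; interest $578.00 → $19,207.34; payment $9,658.40; balance $9,548.94
Installment 4: opening $9,548.94; interest $297.00 → $9,845.94; payment $9,658.40; balance $187.54
Installment 5: opening $187.54; interest $6.00 → $193.54; payment $193.54; balance $0.00
Total paid: $30,019.74

$30,019.74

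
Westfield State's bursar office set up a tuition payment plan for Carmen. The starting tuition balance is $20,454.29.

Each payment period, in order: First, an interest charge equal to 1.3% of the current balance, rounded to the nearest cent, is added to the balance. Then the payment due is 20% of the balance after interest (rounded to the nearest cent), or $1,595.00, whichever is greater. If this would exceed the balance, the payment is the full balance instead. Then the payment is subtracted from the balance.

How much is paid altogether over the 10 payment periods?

$21,633.43

Payment period 1: opening $20,454.29; interest $265.91 → $20,720.20; payment $4,144.04; balance $16,576.16
Payment period 2: opening $16,576.16; interest $215.49 → $16,791.65; payment $3,358.33; balance $13,433.32
Payment period 3: opening $13,433.32; interest $174.63 → $13,607.95; payment $2,721.59; balance $10,886.36
Payment period 4: opening $10,886.36; interest $141.52 → $11,027.88; payment $2,205.58; balance $8,822.30
Payment period 5: opening $8,822.30; interest $114.69 → $8,936.99; payment $1,787.40; balance $7,149.59
Payment period 6: opening $7,149.59; interest $92.94 → $7,242.53; payment $1,595.00; balance $5,647.53
Payment period 7: opening $5,647.53; interest $73.42 → $5,720.95; payment $1,595.00; balance $4,125.95
Payment period 8: opening $4,125.95; interest $53.64 → $4,179.59; payment $1,595.00; balance $2,584.59
Payment period 9: opening $2,584.59; interest $33.60 → $2,618.19; payment $1,595.00; balance $1,023.19
Payment period 10: opening $1,023.19; interest $13.30 → $1,036.49; payment $1,036.49; balance $0.00
Total paid: $21,633.43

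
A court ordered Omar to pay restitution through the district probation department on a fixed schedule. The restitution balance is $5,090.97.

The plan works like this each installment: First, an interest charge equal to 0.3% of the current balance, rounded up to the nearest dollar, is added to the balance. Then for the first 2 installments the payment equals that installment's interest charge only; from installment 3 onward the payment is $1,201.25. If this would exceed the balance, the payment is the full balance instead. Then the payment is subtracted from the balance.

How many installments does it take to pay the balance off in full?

7

Installment 1: opening $5,090.97; interest $16.00 → $5,106.97; payment $16.00; balance $5,090.97
Installment 2: opening $5,090.97; interest $16.00 → $5,106.97; payment $16.00; balance $5,090.97
Installment 3: opening $5,090.97; interest $16.00 → $5,106.97; payment $1,201.25; balance $3,905.72
Installment 4: opening $3,905.72; interest $12.00 → $3,917.72; payment $1,201.25; balance $2,716.47
Installment 5: opening $2,716.47; interest $9.00 → $2,725.47; payment $1,201.25; balance $1,524.22
Installment 6: opening $1,524.22; interest $5.00 → $1,529.22; payment $1,201.25; balance $327.97
Installment 7: opening $327.97; interest $1.00 → $328.97; payment $328.97; balance $0.00
Balance reaches $0.00 in installment 7.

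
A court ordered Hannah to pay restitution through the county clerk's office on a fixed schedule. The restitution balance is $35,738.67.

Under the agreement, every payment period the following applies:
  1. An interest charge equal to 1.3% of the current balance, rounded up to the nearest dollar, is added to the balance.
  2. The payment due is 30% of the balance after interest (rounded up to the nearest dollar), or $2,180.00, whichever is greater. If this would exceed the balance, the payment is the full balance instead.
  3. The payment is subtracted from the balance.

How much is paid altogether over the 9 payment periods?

Payment period 1: opening $35,738.67; interest $465.00 → $36,203.67; payment $10,862.00; balance $25,341.67
Payment period 2: opening $25,341.67; interest $330.00 → $25,671.67; payment $7,702.00; balance $17,969.67
Payment period 3: opening $17,969.67; interest $234.00 → $18,203.67; payment $5,462.00; balance $12,741.67
Payment period 4: opening $12,741.67; interest $166.00 → $12,907.67; payment $3,873.00; balance $9,034.67
Payment period 5: opening $9,034.67; interest $118.00 → $9,152.67; payment $2,746.00; balance $6,406.67
Payment period 6: opening $6,406.67; interest $84.00 → $6,490.67; payment $2,180.00; balance $4,310.67
Payment period 7: opening $4,310.67; interest $57.00 → $4,367.67; payment $2,180.00; balance $2,187.67
Payment period 8: opening $2,187.67; interest $29.00 → $2,216.67; payment $2,180.00; balance $36.67
Payment period 9: opening $36.67; interest $1.00 → $37.67; payment $37.67; balance $0.00
Total paid: $37,222.67

$37,222.67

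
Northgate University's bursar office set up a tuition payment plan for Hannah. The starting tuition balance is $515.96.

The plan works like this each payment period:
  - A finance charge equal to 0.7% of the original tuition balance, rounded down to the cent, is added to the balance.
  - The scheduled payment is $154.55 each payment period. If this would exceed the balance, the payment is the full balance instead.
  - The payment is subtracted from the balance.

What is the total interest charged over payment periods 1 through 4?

Payment period 1: opening $515.96; interest $3.61 → $519.57; payment $154.55; balance $365.02
Payment period 2: opening $365.02; interest $3.61 → $368.63; payment $154.55; balance $214.08
Payment period 3: opening $214.08; interest $3.61 → $217.69; payment $154.55; balance $63.14
Payment period 4: opening $63.14; interest $3.61 → $66.75; payment $66.75; balance $0.00
Total interest: $3.61 + $3.61 + $3.61 + $3.61 = $14.44

$14.44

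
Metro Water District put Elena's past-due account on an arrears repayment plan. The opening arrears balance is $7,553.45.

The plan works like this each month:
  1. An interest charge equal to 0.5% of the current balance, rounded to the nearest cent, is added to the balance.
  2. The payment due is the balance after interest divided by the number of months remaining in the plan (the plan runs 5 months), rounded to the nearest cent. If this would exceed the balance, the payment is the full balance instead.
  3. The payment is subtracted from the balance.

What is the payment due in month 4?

$1,541.13

Month 1: opening $7,553.45; interest $37.77 → $7,591.22; payment $1,518.24; balance $6,072.98
Month 2: opening $6,072.98; interest $30.36 → $6,103.34; payment $1,525.84; balance $4,577.50
Month 3: opening $4,577.50; interest $22.89 → $4,600.39; payment $1,533.46; balance $3,066.93
Month 4: opening $3,066.93; interest $15.33 → $3,082.26; payment $1,541.13; balance $1,541.13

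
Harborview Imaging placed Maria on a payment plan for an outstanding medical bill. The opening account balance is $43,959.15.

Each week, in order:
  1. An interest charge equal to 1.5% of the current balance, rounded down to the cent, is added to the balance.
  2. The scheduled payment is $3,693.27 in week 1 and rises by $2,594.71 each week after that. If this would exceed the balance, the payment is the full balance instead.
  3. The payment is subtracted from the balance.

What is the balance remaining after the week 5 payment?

$1,988.50

Week 1: opening $43,959.15; interest $659.38 → $44,618.53; payment $3,693.27; balance $40,925.26
Week 2: opening $40,925.26; interest $613.87 → $41,539.13; payment $6,287.98; balance $35,251.15
Week 3: opening $35,251.15; interest $528.76 → $35,779.91; payment $8,882.69; balance $26,897.22
Week 4: opening $26,897.22; interest $403.45 → $27,300.67; payment $11,477.40; balance $15,823.27
Week 5: opening $15,823.27; interest $237.34 → $16,060.61; payment $14,072.11; balance $1,988.50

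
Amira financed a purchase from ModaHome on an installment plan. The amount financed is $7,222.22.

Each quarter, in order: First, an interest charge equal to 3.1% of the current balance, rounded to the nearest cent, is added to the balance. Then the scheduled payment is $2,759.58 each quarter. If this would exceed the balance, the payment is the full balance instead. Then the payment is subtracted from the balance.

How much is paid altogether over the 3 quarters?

Quarter 1: $7,222.22 +$223.89 interest = $7,446.11; pay $2,759.58 → $4,686.53
Quarter 2: $4,686.53 +$145.28 interest = $4,831.81; pay $2,759.58 → $2,072.23
Quarter 3: $2,072.23 +$64.24 interest = $2,136.47; pay $2,136.47 → $0.00
Total paid: $7,655.63

$7,655.63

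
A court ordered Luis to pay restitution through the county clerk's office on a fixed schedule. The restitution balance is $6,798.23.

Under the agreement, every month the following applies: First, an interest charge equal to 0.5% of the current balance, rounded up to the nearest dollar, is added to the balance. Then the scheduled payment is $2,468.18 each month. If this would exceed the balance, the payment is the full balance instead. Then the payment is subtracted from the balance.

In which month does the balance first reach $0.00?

3

Month 1: $6,798.23 +$34.00 interest = $6,832.23; pay $2,468.18 → $4,364.05
Month 2: $4,364.05 +$22.00 interest = $4,386.05; pay $2,468.18 → $1,917.87
Month 3: $1,917.87 +$10.00 interest = $1,927.87; pay $1,927.87 → $0.00
Balance reaches $0.00 in month 3.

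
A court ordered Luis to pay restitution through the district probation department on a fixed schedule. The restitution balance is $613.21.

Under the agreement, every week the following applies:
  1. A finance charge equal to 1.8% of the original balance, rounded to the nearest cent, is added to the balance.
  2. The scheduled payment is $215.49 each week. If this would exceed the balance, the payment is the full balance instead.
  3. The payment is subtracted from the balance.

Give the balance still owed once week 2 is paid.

$204.31

Week 1: $613.21 +$11.04 interest = $624.25; pay $215.49 → $408.76
Week 2: $408.76 +$11.04 interest = $419.80; pay $215.49 → $204.31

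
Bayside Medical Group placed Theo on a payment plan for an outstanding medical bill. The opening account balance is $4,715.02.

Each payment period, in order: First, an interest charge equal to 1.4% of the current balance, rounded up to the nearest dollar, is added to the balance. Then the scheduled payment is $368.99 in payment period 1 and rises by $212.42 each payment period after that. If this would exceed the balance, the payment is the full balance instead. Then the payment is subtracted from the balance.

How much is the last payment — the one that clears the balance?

$1,020.87

Payment period 1: opening $4,715.02; interest $67.00 → $4,782.02; payment $368.99; balance $4,413.03
Payment period 2: opening $4,413.03; interest $62.00 → $4,475.03; payment $581.41; balance $3,893.62
Payment period 3: opening $3,893.62; interest $55.00 → $3,948.62; payment $793.83; balance $3,154.79
Payment period 4: opening $3,154.79; interest $45.00 → $3,199.79; payment $1,006.25; balance $2,193.54
Payment period 5: opening $2,193.54; interest $31.00 → $2,224.54; payment $1,218.67; balance $1,005.87
Payment period 6: opening $1,005.87; interest $15.00 → $1,020.87; payment $1,020.87; balance $0.00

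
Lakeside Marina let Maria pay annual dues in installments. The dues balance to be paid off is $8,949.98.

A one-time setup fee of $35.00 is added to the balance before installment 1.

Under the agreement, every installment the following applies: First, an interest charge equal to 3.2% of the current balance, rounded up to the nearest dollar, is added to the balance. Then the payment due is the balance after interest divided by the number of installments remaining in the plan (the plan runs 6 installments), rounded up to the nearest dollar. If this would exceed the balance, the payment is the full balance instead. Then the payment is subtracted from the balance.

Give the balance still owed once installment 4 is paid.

Installment 1: opening $8,984.98; interest $288.00 → $9,272.98; payment $1,546.00; balance $7,726.98
Installment 2: opening $7,726.98; interest $248.00 → $7,974.98; payment $1,595.00; balance $6,379.98
Installment 3: opening $6,379.98; interest $205.00 → $6,584.98; payment $1,647.00; balance $4,937.98
Installment 4: opening $4,937.98; interest $159.00 → $5,096.98; payment $1,699.00; balance $3,397.98

$3,397.98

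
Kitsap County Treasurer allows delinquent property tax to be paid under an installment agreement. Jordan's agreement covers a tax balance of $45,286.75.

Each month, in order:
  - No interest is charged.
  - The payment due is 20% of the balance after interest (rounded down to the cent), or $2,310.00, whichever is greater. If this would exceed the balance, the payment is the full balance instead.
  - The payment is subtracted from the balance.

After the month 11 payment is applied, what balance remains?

$257.33

Month 1: $45,286.75 − $9,057.35 → $36,229.40
Month 2: $36,229.40 − $7,245.88 → $28,983.52
Month 3: $28,983.52 − $5,796.70 → $23,186.82
Month 4: $23,186.82 − $4,637.36 → $18,549.46
Month 5: $18,549.46 − $3,709.89 → $14,839.57
Month 6: $14,839.57 − $2,967.91 → $11,871.66
Month 7: $11,871.66 − $2,374.33 → $9,497.33
Month 8: $9,497.33 − $2,310.00 → $7,187.33
Month 9: $7,187.33 − $2,310.00 → $4,877.33
Month 10: $4,877.33 − $2,310.00 → $2,567.33
Month 11: $2,567.33 − $2,310.00 → $257.33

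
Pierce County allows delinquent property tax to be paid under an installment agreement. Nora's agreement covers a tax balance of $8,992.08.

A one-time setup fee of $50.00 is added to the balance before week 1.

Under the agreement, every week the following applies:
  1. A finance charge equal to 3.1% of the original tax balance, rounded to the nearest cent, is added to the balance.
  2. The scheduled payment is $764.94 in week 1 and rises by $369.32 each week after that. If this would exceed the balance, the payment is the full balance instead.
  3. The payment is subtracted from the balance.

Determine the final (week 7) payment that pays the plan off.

Week 1: $9,042.08 +$278.75 interest = $9,320.83; pay $764.94 → $8,555.89
Week 2: $8,555.89 +$278.75 interest = $8,834.64; pay $1,134.26 → $7,700.38
Week 3: $7,700.38 +$278.75 interest = $7,979.13; pay $1,503.58 → $6,475.55
Week 4: $6,475.55 +$278.75 interest = $6,754.30; pay $1,872.90 → $4,881.40
Week 5: $4,881.40 +$278.75 interest = $5,160.15; pay $2,242.22 → $2,917.93
Week 6: $2,917.93 +$278.75 interest = $3,196.68; pay $2,611.54 → $585.14
Week 7: $585.14 +$278.75 interest = $863.89; pay $863.89 → $0.00

$863.89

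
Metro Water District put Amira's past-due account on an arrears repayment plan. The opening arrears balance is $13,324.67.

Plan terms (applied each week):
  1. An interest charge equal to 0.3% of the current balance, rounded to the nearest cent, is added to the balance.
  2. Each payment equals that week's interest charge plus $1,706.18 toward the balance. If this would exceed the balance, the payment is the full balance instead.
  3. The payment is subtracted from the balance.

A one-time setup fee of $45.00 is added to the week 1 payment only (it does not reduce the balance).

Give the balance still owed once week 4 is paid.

$6,499.95

# | Opening | Interest | Payment | Fee | End bal
1 | $13,324.67 | $39.97 | $1,746.15 | $45.00 | $11,618.49
2 | $11,618.49 | $34.86 | $1,741.04 | — | $9,912.31
3 | $9,912.31 | $29.74 | $1,735.92 | — | $8,206.13
4 | $8,206.13 | $24.62 | $1,730.80 | — | $6,499.95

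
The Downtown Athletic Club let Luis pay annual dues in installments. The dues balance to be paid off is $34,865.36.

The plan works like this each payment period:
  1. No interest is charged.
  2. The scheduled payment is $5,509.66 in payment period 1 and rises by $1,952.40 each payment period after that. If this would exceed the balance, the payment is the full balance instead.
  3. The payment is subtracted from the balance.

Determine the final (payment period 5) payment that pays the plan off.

Payment period 1: $34,865.36 − $5,509.66 → $29,355.70
Payment period 2: $29,355.70 − $7,462.06 → $21,893.64
Payment period 3: $21,893.64 − $9,414.46 → $12,479.18
Payment period 4: $12,479.18 − $11,366.86 → $1,112.32
Payment period 5: $1,112.32 − $1,112.32 → $0.00

$1,112.32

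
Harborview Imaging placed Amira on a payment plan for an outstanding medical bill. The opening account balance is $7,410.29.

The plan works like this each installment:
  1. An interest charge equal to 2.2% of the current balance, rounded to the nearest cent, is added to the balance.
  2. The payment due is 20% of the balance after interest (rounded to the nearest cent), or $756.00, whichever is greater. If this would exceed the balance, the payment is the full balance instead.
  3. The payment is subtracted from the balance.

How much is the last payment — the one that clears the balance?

$497.91

Installment 1: opening $7,410.29; interest $163.03 → $7,573.32; payment $1,514.66; balance $6,058.66
Installment 2: opening $6,058.66; interest $133.29 → $6,191.95; payment $1,238.39; balance $4,953.56
Installment 3: opening $4,953.56; interest $108.98 → $5,062.54; payment $1,012.51; balance $4,050.03
Installment 4: opening $4,050.03; interest $89.10 → $4,139.13; payment $827.83; balance $3,311.30
Installment 5: opening $3,311.30; interest $72.85 → $3,384.15; payment $756.00; balance $2,628.15
Installment 6: opening $2,628.15; interest $57.82 → $2,685.97; payment $756.00; balance $1,929.97
Installment 7: opening $1,929.97; interest $42.46 → $1,972.43; payment $756.00; balance $1,216.43
Installment 8: opening $1,216.43; interest $26.76 → $1,243.19; payment $756.00; balance $487.19
Installment 9: opening $487.19; interest $10.72 → $497.91; payment $497.91; balance $0.00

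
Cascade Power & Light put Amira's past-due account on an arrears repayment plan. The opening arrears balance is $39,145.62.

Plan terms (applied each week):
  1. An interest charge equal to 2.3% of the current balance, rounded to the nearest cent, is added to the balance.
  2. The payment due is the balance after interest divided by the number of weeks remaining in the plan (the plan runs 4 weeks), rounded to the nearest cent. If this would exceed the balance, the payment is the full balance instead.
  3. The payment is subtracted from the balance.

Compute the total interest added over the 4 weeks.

$2,303.24

Week 1: opening $39,145.62; interest $900.35 → $40,045.97; payment $10,011.49; balance $30,034.48
Week 2: opening $30,034.48; interest $690.79 → $30,725.27; payment $10,241.76; balance $20,483.51
Week 3: opening $20,483.51; interest $471.12 → $20,954.63; payment $10,477.32; balance $10,477.31
Week 4: opening $10,477.31; interest $240.98 → $10,718.29; payment $10,718.29; balance $0.00
Total interest: $900.35 + $690.79 + $471.12 + $240.98 = $2,303.24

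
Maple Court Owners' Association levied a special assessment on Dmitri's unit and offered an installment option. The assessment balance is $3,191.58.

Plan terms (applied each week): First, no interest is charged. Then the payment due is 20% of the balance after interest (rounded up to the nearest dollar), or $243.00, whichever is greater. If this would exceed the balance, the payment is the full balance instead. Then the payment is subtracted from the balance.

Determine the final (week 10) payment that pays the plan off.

# | Opening | Payment | End bal
1 | $3,191.58 | $639.00 | $2,552.58
2 | $2,552.58 | $511.00 | $2,041.58
3 | $2,041.58 | $409.00 | $1,632.58
4 | $1,632.58 | $327.00 | $1,305.58
5 | $1,305.58 | $262.00 | $1,043.58
6 | $1,043.58 | $243.00 | $800.58
7 | $800.58 | $243.00 | $557.58
8 | $557.58 | $243.00 | $314.58
9 | $314.58 | $243.00 | $71.58
10 | $71.58 | $71.58 | $0.00

$71.58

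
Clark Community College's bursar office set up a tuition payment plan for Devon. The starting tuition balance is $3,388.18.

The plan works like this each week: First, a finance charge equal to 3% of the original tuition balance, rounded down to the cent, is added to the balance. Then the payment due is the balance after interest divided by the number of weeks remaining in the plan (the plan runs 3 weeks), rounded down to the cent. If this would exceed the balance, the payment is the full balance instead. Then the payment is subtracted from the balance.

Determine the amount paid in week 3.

$1,315.74

Week 1: $3,388.18 +$101.64 interest = $3,489.82; pay $1,163.27 → $2,326.55
Week 2: $2,326.55 +$101.64 interest = $2,428.19; pay $1,214.09 → $1,214.10
Week 3: $1,214.10 +$101.64 interest = $1,315.74; pay $1,315.74 → $0.00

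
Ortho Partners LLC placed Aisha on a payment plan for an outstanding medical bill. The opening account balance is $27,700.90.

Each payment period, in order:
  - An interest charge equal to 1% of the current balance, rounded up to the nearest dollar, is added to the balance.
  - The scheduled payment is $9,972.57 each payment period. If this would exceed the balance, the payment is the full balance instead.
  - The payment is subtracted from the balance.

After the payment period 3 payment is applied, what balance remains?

$0.00

Payment period 1: opening $27,700.90; interest $278.00 → $27,978.90; payment $9,972.57; balance $18,006.33
Payment period 2: opening $18,006.33; interest $181.00 → $18,187.33; payment $9,972.57; balance $8,214.76
Payment period 3: opening $8,214.76; interest $83.00 → $8,297.76; payment $8,297.76; balance $0.00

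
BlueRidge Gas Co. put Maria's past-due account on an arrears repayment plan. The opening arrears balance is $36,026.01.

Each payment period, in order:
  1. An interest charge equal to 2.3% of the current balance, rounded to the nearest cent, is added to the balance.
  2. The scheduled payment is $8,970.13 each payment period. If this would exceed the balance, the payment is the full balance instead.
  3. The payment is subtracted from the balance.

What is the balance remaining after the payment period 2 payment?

Payment period 1: $36,026.01 +$828.60 interest = $36,854.61; pay $8,970.13 → $27,884.48
Payment period 2: $27,884.48 +$641.34 interest = $28,525.82; pay $8,970.13 → $19,555.69

$19,555.69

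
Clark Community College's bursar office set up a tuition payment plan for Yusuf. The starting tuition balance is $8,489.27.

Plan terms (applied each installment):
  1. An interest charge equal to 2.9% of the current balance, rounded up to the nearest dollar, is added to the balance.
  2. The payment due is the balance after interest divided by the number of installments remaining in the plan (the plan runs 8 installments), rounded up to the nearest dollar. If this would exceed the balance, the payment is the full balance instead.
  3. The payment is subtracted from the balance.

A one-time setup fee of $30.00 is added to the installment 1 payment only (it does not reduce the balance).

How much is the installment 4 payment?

Installment 1: $8,489.27 +$247.00 interest = $8,736.27; pay $1,093.00 (+ $30.00 fee) → $7,643.27
Installment 2: $7,643.27 +$222.00 interest = $7,865.27; pay $1,124.00 → $6,741.27
Installment 3: $6,741.27 +$196.00 interest = $6,937.27; pay $1,157.00 → $5,780.27
Installment 4: $5,780.27 +$168.00 interest = $5,948.27; pay $1,190.00 → $4,758.27

$1,190.00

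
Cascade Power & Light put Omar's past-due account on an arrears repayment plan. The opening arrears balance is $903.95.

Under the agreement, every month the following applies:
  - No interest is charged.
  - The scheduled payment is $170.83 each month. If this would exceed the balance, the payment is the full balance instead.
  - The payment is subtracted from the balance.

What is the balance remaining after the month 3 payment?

$391.46

Month 1: $903.95 − $170.83 → $733.12
Month 2: $733.12 − $170.83 → $562.29
Month 3: $562.29 − $170.83 → $391.46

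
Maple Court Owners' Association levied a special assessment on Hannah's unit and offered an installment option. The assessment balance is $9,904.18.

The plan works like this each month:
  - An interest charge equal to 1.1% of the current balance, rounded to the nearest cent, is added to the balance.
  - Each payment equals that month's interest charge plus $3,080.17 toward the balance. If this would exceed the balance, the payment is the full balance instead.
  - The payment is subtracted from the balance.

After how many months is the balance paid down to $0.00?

4

Month 1: $9,904.18 +$108.95 interest = $10,013.13; pay $3,189.12 → $6,824.01
Month 2: $6,824.01 +$75.06 interest = $6,899.07; pay $3,155.23 → $3,743.84
Month 3: $3,743.84 +$41.18 interest = $3,785.02; pay $3,121.35 → $663.67
Month 4: $663.67 +$7.30 interest = $670.97; pay $670.97 → $0.00
Balance reaches $0.00 in month 4.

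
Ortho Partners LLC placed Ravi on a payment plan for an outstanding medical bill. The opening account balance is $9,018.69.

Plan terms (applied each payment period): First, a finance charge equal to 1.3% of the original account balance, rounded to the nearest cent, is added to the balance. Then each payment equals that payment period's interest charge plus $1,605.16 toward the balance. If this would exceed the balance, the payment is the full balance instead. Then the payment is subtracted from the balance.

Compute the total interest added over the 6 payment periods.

Payment period 1: $9,018.69 +$117.24 interest = $9,135.93; pay $1,722.40 → $7,413.53
Payment period 2: $7,413.53 +$117.24 interest = $7,530.77; pay $1,722.40 → $5,808.37
Payment period 3: $5,808.37 +$117.24 interest = $5,925.61; pay $1,722.40 → $4,203.21
Payment period 4: $4,203.21 +$117.24 interest = $4,320.45; pay $1,722.40 → $2,598.05
Payment period 5: $2,598.05 +$117.24 interest = $2,715.29; pay $1,722.40 → $992.89
Payment period 6: $992.89 +$117.24 interest = $1,110.13; pay $1,110.13 → $0.00
Total interest: $117.24 + $117.24 + $117.24 + $117.24 + $117.24 + $117.24 = $703.44

$703.44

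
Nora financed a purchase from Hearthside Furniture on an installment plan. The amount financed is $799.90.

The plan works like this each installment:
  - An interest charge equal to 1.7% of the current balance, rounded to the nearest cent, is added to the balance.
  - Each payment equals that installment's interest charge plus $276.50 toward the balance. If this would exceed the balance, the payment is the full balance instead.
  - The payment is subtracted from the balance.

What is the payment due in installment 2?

Installment 1: opening $799.90; interest $13.60 → $813.50; payment $290.10; balance $523.40
Installment 2: opening $523.40; interest $8.90 → $532.30; payment $285.40; balance $246.90

$285.40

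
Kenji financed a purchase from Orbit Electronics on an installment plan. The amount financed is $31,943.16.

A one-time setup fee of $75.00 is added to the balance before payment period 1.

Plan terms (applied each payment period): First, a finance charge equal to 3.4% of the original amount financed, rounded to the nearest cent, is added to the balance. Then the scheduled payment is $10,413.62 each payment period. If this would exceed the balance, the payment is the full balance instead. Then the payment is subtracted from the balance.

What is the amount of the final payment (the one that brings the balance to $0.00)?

# | Opening | Interest | Payment | End bal
1 | $32,018.16 | $1,086.07 | $10,413.62 | $22,690.61
2 | $22,690.61 | $1,086.07 | $10,413.62 | $13,363.06
3 | $13,363.06 | $1,086.07 | $10,413.62 | $4,035.51
4 | $4,035.51 | $1,086.07 | $5,121.58 | $0.00

$5,121.58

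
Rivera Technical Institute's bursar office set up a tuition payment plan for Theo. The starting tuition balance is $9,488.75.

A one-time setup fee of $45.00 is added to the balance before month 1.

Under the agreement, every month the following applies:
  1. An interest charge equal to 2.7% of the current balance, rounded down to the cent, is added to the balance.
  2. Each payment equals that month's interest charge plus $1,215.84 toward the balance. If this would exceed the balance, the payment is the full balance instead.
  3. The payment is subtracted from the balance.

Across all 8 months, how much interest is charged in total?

Month 1: $9,533.75 +$257.41 interest = $9,791.16; pay $1,473.25 → $8,317.91
Month 2: $8,317.91 +$224.58 interest = $8,542.49; pay $1,440.42 → $7,102.07
Month 3: $7,102.07 +$191.75 interest = $7,293.82; pay $1,407.59 → $5,886.23
Month 4: $5,886.23 +$158.92 interest = $6,045.15; pay $1,374.76 → $4,670.39
Month 5: $4,670.39 +$126.10 interest = $4,796.49; pay $1,341.94 → $3,454.55
Month 6: $3,454.55 +$93.27 interest = $3,547.82; pay $1,309.11 → $2,238.71
Month 7: $2,238.71 +$60.44 interest = $2,299.15; pay $1,276.28 → $1,022.87
Month 8: $1,022.87 +$27.61 interest = $1,050.48; pay $1,050.48 → $0.00
Total interest: $257.41 + $224.58 + $191.75 + $158.92 + $126.10 + $93.27 + $60.44 + $27.61 = $1,140.08

$1,140.08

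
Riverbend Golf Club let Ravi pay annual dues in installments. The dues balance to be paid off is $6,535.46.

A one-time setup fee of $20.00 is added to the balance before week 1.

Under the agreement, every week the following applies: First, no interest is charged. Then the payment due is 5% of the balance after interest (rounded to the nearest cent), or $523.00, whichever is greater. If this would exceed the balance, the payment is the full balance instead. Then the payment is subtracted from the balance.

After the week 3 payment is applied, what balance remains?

# | Opening | Payment | End bal
1 | $6,555.46 | $523.00 | $6,032.46
2 | $6,032.46 | $523.00 | $5,509.46
3 | $5,509.46 | $523.00 | $4,986.46

$4,986.46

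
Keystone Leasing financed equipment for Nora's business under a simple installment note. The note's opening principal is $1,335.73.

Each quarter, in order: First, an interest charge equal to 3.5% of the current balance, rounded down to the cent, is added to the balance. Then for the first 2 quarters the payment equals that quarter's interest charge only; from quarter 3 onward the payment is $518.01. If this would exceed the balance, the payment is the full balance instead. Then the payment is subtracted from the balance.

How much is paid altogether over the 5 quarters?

$1,519.41

# | Opening | Interest | Payment | End bal
1 | $1,335.73 | $46.75 | $46.75 | $1,335.73
2 | $1,335.73 | $46.75 | $46.75 | $1,335.73
3 | $1,335.73 | $46.75 | $518.01 | $864.47
4 | $864.47 | $30.25 | $518.01 | $376.71
5 | $376.71 | $13.18 | $389.89 | $0.00
Total paid: $1,519.41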